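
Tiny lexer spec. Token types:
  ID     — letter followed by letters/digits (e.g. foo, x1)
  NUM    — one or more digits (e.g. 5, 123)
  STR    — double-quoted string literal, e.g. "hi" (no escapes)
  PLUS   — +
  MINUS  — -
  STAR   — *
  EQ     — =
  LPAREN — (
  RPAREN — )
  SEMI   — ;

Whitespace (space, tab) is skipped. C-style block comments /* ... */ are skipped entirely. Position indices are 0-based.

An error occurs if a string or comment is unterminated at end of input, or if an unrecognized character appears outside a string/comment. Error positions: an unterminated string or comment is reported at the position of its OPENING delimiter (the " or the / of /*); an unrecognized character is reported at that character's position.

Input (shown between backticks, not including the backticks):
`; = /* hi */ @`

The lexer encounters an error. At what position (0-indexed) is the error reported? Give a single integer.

Answer: 13

Derivation:
pos=0: emit SEMI ';'
pos=2: emit EQ '='
pos=4: enter COMMENT mode (saw '/*')
exit COMMENT mode (now at pos=12)
pos=13: ERROR — unrecognized char '@'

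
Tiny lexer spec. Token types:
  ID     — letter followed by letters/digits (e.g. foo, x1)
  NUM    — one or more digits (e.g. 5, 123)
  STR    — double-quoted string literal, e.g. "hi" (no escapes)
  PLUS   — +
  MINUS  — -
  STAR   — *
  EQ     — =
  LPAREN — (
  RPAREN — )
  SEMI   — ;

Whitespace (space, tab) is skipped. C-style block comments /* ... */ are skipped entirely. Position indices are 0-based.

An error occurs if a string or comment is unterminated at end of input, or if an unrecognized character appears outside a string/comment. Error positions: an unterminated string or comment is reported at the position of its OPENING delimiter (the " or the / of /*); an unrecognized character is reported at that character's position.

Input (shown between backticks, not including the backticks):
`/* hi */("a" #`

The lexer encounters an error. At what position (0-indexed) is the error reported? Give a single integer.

pos=0: enter COMMENT mode (saw '/*')
exit COMMENT mode (now at pos=8)
pos=8: emit LPAREN '('
pos=9: enter STRING mode
pos=9: emit STR "a" (now at pos=12)
pos=13: ERROR — unrecognized char '#'

Answer: 13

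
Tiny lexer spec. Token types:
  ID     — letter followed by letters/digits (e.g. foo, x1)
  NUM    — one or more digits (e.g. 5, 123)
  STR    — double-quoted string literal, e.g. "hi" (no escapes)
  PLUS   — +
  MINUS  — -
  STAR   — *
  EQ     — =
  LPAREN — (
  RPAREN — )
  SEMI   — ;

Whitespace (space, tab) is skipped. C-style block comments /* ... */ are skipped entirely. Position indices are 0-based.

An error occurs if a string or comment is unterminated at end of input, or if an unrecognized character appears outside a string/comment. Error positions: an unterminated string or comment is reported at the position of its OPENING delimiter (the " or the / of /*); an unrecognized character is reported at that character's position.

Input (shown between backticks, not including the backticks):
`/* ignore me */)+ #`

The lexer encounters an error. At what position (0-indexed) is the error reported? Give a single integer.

pos=0: enter COMMENT mode (saw '/*')
exit COMMENT mode (now at pos=15)
pos=15: emit RPAREN ')'
pos=16: emit PLUS '+'
pos=18: ERROR — unrecognized char '#'

Answer: 18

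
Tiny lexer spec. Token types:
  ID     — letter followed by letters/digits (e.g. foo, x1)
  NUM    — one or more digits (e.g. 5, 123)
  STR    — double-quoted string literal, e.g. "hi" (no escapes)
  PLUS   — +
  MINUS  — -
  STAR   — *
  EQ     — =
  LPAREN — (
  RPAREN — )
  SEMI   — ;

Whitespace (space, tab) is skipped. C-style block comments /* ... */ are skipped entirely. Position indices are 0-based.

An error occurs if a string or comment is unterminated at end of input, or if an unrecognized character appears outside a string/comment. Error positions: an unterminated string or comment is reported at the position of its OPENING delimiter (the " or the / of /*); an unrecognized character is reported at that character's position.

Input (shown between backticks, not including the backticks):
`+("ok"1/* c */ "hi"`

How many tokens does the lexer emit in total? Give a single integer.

pos=0: emit PLUS '+'
pos=1: emit LPAREN '('
pos=2: enter STRING mode
pos=2: emit STR "ok" (now at pos=6)
pos=6: emit NUM '1' (now at pos=7)
pos=7: enter COMMENT mode (saw '/*')
exit COMMENT mode (now at pos=14)
pos=15: enter STRING mode
pos=15: emit STR "hi" (now at pos=19)
DONE. 5 tokens: [PLUS, LPAREN, STR, NUM, STR]

Answer: 5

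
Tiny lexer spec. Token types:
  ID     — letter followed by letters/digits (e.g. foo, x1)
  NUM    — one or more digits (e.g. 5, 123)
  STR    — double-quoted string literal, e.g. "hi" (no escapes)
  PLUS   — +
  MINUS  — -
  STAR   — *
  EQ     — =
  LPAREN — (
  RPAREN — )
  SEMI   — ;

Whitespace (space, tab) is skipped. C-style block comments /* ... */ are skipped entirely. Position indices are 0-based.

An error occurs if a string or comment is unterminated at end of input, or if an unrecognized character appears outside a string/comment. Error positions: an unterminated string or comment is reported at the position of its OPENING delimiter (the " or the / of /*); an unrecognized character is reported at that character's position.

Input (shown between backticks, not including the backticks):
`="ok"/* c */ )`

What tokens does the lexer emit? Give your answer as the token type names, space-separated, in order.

pos=0: emit EQ '='
pos=1: enter STRING mode
pos=1: emit STR "ok" (now at pos=5)
pos=5: enter COMMENT mode (saw '/*')
exit COMMENT mode (now at pos=12)
pos=13: emit RPAREN ')'
DONE. 3 tokens: [EQ, STR, RPAREN]

Answer: EQ STR RPAREN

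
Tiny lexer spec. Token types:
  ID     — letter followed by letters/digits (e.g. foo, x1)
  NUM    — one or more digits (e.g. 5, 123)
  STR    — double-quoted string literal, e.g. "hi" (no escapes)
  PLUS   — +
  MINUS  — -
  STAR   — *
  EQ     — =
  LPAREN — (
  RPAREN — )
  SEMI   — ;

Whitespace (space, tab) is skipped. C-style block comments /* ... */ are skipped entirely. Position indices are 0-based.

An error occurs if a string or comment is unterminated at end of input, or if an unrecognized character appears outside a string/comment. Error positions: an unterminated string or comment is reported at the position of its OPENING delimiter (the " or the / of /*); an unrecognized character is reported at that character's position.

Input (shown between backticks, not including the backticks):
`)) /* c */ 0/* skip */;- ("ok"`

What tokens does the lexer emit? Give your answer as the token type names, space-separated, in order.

Answer: RPAREN RPAREN NUM SEMI MINUS LPAREN STR

Derivation:
pos=0: emit RPAREN ')'
pos=1: emit RPAREN ')'
pos=3: enter COMMENT mode (saw '/*')
exit COMMENT mode (now at pos=10)
pos=11: emit NUM '0' (now at pos=12)
pos=12: enter COMMENT mode (saw '/*')
exit COMMENT mode (now at pos=22)
pos=22: emit SEMI ';'
pos=23: emit MINUS '-'
pos=25: emit LPAREN '('
pos=26: enter STRING mode
pos=26: emit STR "ok" (now at pos=30)
DONE. 7 tokens: [RPAREN, RPAREN, NUM, SEMI, MINUS, LPAREN, STR]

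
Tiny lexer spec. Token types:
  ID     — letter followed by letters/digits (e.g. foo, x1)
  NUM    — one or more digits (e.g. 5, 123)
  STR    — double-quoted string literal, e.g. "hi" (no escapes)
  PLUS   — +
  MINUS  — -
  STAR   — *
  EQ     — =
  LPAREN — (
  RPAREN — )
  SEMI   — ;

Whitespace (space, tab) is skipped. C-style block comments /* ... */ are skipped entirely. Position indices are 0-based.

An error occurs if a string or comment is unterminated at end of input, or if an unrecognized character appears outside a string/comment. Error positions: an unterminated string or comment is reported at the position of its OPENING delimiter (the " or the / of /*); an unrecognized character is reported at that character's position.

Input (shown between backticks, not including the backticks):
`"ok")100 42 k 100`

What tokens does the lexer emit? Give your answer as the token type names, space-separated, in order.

pos=0: enter STRING mode
pos=0: emit STR "ok" (now at pos=4)
pos=4: emit RPAREN ')'
pos=5: emit NUM '100' (now at pos=8)
pos=9: emit NUM '42' (now at pos=11)
pos=12: emit ID 'k' (now at pos=13)
pos=14: emit NUM '100' (now at pos=17)
DONE. 6 tokens: [STR, RPAREN, NUM, NUM, ID, NUM]

Answer: STR RPAREN NUM NUM ID NUM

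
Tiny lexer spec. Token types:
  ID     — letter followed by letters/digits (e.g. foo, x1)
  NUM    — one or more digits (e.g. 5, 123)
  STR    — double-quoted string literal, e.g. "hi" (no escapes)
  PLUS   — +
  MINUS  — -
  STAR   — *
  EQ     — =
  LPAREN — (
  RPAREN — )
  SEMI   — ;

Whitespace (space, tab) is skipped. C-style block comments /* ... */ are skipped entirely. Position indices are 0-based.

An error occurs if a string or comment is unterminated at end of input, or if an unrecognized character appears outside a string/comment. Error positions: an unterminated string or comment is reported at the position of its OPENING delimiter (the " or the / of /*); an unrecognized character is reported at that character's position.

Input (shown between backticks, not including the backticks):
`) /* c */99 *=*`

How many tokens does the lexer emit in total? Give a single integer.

Answer: 5

Derivation:
pos=0: emit RPAREN ')'
pos=2: enter COMMENT mode (saw '/*')
exit COMMENT mode (now at pos=9)
pos=9: emit NUM '99' (now at pos=11)
pos=12: emit STAR '*'
pos=13: emit EQ '='
pos=14: emit STAR '*'
DONE. 5 tokens: [RPAREN, NUM, STAR, EQ, STAR]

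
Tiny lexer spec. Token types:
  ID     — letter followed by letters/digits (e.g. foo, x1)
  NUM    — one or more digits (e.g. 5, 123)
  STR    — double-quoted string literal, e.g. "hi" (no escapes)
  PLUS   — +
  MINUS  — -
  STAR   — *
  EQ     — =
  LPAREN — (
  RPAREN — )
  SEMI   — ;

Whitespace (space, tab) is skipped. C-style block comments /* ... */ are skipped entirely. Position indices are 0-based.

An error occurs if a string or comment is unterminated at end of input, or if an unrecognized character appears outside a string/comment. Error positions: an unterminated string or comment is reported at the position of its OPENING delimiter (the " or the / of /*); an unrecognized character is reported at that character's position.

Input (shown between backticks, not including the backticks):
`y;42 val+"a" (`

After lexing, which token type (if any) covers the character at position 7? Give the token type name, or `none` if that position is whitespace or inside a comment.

pos=0: emit ID 'y' (now at pos=1)
pos=1: emit SEMI ';'
pos=2: emit NUM '42' (now at pos=4)
pos=5: emit ID 'val' (now at pos=8)
pos=8: emit PLUS '+'
pos=9: enter STRING mode
pos=9: emit STR "a" (now at pos=12)
pos=13: emit LPAREN '('
DONE. 7 tokens: [ID, SEMI, NUM, ID, PLUS, STR, LPAREN]
Position 7: char is 'l' -> ID

Answer: ID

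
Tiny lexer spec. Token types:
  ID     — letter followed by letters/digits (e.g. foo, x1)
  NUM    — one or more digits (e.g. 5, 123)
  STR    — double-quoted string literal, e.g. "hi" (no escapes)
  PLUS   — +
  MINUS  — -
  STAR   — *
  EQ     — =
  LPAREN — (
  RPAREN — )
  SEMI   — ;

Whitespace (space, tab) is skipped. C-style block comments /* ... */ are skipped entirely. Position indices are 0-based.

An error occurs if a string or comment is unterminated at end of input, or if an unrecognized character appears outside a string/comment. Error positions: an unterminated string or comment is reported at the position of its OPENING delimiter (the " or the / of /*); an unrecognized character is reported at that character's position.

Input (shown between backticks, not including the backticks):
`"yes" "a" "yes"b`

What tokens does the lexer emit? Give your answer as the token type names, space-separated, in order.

Answer: STR STR STR ID

Derivation:
pos=0: enter STRING mode
pos=0: emit STR "yes" (now at pos=5)
pos=6: enter STRING mode
pos=6: emit STR "a" (now at pos=9)
pos=10: enter STRING mode
pos=10: emit STR "yes" (now at pos=15)
pos=15: emit ID 'b' (now at pos=16)
DONE. 4 tokens: [STR, STR, STR, ID]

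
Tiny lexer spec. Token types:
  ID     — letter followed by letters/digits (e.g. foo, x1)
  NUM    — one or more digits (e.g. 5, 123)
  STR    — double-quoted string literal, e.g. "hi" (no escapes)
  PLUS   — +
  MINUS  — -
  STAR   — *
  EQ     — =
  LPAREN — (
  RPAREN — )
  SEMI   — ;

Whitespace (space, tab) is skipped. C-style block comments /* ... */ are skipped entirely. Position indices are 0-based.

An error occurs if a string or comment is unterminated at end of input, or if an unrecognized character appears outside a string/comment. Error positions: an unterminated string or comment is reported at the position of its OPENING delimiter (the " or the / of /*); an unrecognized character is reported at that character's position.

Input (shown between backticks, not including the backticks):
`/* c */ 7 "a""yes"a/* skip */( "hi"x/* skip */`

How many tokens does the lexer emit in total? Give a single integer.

pos=0: enter COMMENT mode (saw '/*')
exit COMMENT mode (now at pos=7)
pos=8: emit NUM '7' (now at pos=9)
pos=10: enter STRING mode
pos=10: emit STR "a" (now at pos=13)
pos=13: enter STRING mode
pos=13: emit STR "yes" (now at pos=18)
pos=18: emit ID 'a' (now at pos=19)
pos=19: enter COMMENT mode (saw '/*')
exit COMMENT mode (now at pos=29)
pos=29: emit LPAREN '('
pos=31: enter STRING mode
pos=31: emit STR "hi" (now at pos=35)
pos=35: emit ID 'x' (now at pos=36)
pos=36: enter COMMENT mode (saw '/*')
exit COMMENT mode (now at pos=46)
DONE. 7 tokens: [NUM, STR, STR, ID, LPAREN, STR, ID]

Answer: 7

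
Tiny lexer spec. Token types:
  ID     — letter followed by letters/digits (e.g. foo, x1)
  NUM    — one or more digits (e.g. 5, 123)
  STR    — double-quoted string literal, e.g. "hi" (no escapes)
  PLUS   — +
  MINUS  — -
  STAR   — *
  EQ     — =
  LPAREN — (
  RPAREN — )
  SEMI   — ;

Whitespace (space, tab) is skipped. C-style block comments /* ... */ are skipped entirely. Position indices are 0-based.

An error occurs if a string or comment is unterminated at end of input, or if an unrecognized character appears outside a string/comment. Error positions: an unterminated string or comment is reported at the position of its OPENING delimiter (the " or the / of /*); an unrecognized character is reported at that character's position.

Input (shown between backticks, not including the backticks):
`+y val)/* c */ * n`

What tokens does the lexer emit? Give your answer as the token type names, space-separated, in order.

pos=0: emit PLUS '+'
pos=1: emit ID 'y' (now at pos=2)
pos=3: emit ID 'val' (now at pos=6)
pos=6: emit RPAREN ')'
pos=7: enter COMMENT mode (saw '/*')
exit COMMENT mode (now at pos=14)
pos=15: emit STAR '*'
pos=17: emit ID 'n' (now at pos=18)
DONE. 6 tokens: [PLUS, ID, ID, RPAREN, STAR, ID]

Answer: PLUS ID ID RPAREN STAR ID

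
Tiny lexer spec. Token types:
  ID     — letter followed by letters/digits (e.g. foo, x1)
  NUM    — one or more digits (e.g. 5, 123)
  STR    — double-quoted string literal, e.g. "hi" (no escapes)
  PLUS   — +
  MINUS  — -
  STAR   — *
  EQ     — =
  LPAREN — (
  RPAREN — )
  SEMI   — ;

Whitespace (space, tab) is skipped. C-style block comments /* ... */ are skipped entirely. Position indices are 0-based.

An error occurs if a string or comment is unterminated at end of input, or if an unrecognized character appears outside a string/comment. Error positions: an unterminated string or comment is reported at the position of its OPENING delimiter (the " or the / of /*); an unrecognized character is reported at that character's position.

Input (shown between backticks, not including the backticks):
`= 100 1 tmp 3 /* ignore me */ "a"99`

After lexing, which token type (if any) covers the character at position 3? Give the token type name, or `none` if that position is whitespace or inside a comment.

Answer: NUM

Derivation:
pos=0: emit EQ '='
pos=2: emit NUM '100' (now at pos=5)
pos=6: emit NUM '1' (now at pos=7)
pos=8: emit ID 'tmp' (now at pos=11)
pos=12: emit NUM '3' (now at pos=13)
pos=14: enter COMMENT mode (saw '/*')
exit COMMENT mode (now at pos=29)
pos=30: enter STRING mode
pos=30: emit STR "a" (now at pos=33)
pos=33: emit NUM '99' (now at pos=35)
DONE. 7 tokens: [EQ, NUM, NUM, ID, NUM, STR, NUM]
Position 3: char is '0' -> NUM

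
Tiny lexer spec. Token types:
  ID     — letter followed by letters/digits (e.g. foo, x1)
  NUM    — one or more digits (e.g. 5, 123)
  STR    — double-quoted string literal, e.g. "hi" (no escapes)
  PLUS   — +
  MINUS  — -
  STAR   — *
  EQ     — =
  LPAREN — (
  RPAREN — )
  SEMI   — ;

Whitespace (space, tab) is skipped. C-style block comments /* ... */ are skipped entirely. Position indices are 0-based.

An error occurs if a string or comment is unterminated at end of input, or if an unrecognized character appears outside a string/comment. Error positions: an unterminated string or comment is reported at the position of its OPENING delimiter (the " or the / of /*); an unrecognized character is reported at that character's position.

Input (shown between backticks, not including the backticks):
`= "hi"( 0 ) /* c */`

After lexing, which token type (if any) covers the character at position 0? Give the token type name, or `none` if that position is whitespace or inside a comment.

Answer: EQ

Derivation:
pos=0: emit EQ '='
pos=2: enter STRING mode
pos=2: emit STR "hi" (now at pos=6)
pos=6: emit LPAREN '('
pos=8: emit NUM '0' (now at pos=9)
pos=10: emit RPAREN ')'
pos=12: enter COMMENT mode (saw '/*')
exit COMMENT mode (now at pos=19)
DONE. 5 tokens: [EQ, STR, LPAREN, NUM, RPAREN]
Position 0: char is '=' -> EQ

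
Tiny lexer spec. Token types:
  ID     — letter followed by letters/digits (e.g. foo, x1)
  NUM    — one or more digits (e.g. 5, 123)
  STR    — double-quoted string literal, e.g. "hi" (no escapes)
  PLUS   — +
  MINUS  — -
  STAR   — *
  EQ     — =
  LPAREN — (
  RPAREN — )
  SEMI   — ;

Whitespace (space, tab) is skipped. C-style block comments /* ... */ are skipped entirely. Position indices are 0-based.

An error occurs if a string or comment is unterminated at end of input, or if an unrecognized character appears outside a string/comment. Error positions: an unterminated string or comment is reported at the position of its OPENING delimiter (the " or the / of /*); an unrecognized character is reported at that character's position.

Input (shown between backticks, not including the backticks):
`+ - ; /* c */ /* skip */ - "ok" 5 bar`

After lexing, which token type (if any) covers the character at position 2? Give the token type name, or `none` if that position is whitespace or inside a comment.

Answer: MINUS

Derivation:
pos=0: emit PLUS '+'
pos=2: emit MINUS '-'
pos=4: emit SEMI ';'
pos=6: enter COMMENT mode (saw '/*')
exit COMMENT mode (now at pos=13)
pos=14: enter COMMENT mode (saw '/*')
exit COMMENT mode (now at pos=24)
pos=25: emit MINUS '-'
pos=27: enter STRING mode
pos=27: emit STR "ok" (now at pos=31)
pos=32: emit NUM '5' (now at pos=33)
pos=34: emit ID 'bar' (now at pos=37)
DONE. 7 tokens: [PLUS, MINUS, SEMI, MINUS, STR, NUM, ID]
Position 2: char is '-' -> MINUS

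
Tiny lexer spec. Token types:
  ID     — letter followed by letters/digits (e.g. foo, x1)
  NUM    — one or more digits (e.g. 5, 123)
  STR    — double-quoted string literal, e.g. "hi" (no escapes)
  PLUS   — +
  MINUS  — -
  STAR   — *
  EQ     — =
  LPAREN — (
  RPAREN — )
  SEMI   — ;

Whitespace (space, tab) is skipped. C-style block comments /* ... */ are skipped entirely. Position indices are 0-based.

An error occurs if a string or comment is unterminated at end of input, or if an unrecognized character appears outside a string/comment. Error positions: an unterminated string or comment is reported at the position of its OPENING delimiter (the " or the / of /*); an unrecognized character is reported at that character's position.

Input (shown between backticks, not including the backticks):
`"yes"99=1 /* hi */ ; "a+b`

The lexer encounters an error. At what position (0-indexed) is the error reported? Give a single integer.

Answer: 21

Derivation:
pos=0: enter STRING mode
pos=0: emit STR "yes" (now at pos=5)
pos=5: emit NUM '99' (now at pos=7)
pos=7: emit EQ '='
pos=8: emit NUM '1' (now at pos=9)
pos=10: enter COMMENT mode (saw '/*')
exit COMMENT mode (now at pos=18)
pos=19: emit SEMI ';'
pos=21: enter STRING mode
pos=21: ERROR — unterminated string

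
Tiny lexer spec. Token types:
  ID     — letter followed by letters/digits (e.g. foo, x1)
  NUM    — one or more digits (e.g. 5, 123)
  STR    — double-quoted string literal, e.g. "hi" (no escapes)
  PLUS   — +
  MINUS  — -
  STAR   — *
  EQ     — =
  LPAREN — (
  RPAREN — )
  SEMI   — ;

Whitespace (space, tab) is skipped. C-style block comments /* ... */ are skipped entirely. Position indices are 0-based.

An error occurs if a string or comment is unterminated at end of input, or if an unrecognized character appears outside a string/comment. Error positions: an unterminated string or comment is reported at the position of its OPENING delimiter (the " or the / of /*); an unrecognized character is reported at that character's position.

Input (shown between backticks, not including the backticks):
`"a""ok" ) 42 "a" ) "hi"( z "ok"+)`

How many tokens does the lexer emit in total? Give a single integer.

Answer: 12

Derivation:
pos=0: enter STRING mode
pos=0: emit STR "a" (now at pos=3)
pos=3: enter STRING mode
pos=3: emit STR "ok" (now at pos=7)
pos=8: emit RPAREN ')'
pos=10: emit NUM '42' (now at pos=12)
pos=13: enter STRING mode
pos=13: emit STR "a" (now at pos=16)
pos=17: emit RPAREN ')'
pos=19: enter STRING mode
pos=19: emit STR "hi" (now at pos=23)
pos=23: emit LPAREN '('
pos=25: emit ID 'z' (now at pos=26)
pos=27: enter STRING mode
pos=27: emit STR "ok" (now at pos=31)
pos=31: emit PLUS '+'
pos=32: emit RPAREN ')'
DONE. 12 tokens: [STR, STR, RPAREN, NUM, STR, RPAREN, STR, LPAREN, ID, STR, PLUS, RPAREN]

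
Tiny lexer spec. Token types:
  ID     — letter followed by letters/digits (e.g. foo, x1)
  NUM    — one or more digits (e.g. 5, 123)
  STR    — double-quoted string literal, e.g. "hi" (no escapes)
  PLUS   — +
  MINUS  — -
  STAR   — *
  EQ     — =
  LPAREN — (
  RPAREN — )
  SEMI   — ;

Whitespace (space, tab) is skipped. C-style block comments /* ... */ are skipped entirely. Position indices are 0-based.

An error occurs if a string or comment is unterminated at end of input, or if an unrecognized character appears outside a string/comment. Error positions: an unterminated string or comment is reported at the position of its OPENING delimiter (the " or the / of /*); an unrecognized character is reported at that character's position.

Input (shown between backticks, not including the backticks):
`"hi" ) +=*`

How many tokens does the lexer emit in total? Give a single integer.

Answer: 5

Derivation:
pos=0: enter STRING mode
pos=0: emit STR "hi" (now at pos=4)
pos=5: emit RPAREN ')'
pos=7: emit PLUS '+'
pos=8: emit EQ '='
pos=9: emit STAR '*'
DONE. 5 tokens: [STR, RPAREN, PLUS, EQ, STAR]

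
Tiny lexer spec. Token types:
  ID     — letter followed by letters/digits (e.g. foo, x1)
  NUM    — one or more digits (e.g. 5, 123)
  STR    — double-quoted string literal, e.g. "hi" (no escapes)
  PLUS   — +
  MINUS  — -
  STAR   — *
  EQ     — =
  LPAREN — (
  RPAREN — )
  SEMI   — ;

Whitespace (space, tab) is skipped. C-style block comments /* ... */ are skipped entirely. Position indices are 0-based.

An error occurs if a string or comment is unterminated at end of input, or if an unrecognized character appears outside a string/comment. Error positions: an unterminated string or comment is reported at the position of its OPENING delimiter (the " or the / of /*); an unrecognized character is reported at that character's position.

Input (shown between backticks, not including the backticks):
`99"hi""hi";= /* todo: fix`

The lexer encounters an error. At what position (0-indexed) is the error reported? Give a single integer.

Answer: 13

Derivation:
pos=0: emit NUM '99' (now at pos=2)
pos=2: enter STRING mode
pos=2: emit STR "hi" (now at pos=6)
pos=6: enter STRING mode
pos=6: emit STR "hi" (now at pos=10)
pos=10: emit SEMI ';'
pos=11: emit EQ '='
pos=13: enter COMMENT mode (saw '/*')
pos=13: ERROR — unterminated comment (reached EOF)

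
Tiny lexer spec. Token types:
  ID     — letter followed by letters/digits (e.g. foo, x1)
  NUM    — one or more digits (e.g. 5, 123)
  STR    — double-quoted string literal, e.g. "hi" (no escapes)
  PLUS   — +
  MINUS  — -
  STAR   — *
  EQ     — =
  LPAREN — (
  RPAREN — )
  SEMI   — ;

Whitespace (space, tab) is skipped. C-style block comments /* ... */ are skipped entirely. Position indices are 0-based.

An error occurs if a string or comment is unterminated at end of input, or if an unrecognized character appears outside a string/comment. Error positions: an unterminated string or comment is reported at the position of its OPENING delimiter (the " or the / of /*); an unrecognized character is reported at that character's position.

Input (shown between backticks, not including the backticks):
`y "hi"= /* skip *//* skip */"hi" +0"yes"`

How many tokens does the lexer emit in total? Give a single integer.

Answer: 7

Derivation:
pos=0: emit ID 'y' (now at pos=1)
pos=2: enter STRING mode
pos=2: emit STR "hi" (now at pos=6)
pos=6: emit EQ '='
pos=8: enter COMMENT mode (saw '/*')
exit COMMENT mode (now at pos=18)
pos=18: enter COMMENT mode (saw '/*')
exit COMMENT mode (now at pos=28)
pos=28: enter STRING mode
pos=28: emit STR "hi" (now at pos=32)
pos=33: emit PLUS '+'
pos=34: emit NUM '0' (now at pos=35)
pos=35: enter STRING mode
pos=35: emit STR "yes" (now at pos=40)
DONE. 7 tokens: [ID, STR, EQ, STR, PLUS, NUM, STR]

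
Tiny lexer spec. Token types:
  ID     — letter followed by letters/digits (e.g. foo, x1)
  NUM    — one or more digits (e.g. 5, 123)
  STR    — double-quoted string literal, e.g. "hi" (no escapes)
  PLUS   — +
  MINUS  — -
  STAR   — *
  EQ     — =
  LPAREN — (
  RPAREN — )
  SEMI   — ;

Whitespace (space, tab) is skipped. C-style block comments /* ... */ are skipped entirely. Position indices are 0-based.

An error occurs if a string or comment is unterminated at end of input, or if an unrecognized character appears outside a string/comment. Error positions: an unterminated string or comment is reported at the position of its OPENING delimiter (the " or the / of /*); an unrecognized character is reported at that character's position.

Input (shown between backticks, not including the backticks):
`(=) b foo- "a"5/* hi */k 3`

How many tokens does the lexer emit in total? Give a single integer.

pos=0: emit LPAREN '('
pos=1: emit EQ '='
pos=2: emit RPAREN ')'
pos=4: emit ID 'b' (now at pos=5)
pos=6: emit ID 'foo' (now at pos=9)
pos=9: emit MINUS '-'
pos=11: enter STRING mode
pos=11: emit STR "a" (now at pos=14)
pos=14: emit NUM '5' (now at pos=15)
pos=15: enter COMMENT mode (saw '/*')
exit COMMENT mode (now at pos=23)
pos=23: emit ID 'k' (now at pos=24)
pos=25: emit NUM '3' (now at pos=26)
DONE. 10 tokens: [LPAREN, EQ, RPAREN, ID, ID, MINUS, STR, NUM, ID, NUM]

Answer: 10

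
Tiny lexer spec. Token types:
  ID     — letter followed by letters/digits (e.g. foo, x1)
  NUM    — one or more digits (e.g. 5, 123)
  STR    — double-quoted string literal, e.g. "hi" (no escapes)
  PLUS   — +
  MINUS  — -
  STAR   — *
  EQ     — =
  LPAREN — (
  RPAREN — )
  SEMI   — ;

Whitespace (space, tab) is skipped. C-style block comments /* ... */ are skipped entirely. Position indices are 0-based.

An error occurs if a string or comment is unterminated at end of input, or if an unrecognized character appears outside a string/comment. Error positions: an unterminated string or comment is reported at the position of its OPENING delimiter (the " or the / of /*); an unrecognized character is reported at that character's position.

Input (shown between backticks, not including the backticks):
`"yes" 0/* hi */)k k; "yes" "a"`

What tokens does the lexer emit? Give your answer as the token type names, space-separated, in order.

Answer: STR NUM RPAREN ID ID SEMI STR STR

Derivation:
pos=0: enter STRING mode
pos=0: emit STR "yes" (now at pos=5)
pos=6: emit NUM '0' (now at pos=7)
pos=7: enter COMMENT mode (saw '/*')
exit COMMENT mode (now at pos=15)
pos=15: emit RPAREN ')'
pos=16: emit ID 'k' (now at pos=17)
pos=18: emit ID 'k' (now at pos=19)
pos=19: emit SEMI ';'
pos=21: enter STRING mode
pos=21: emit STR "yes" (now at pos=26)
pos=27: enter STRING mode
pos=27: emit STR "a" (now at pos=30)
DONE. 8 tokens: [STR, NUM, RPAREN, ID, ID, SEMI, STR, STR]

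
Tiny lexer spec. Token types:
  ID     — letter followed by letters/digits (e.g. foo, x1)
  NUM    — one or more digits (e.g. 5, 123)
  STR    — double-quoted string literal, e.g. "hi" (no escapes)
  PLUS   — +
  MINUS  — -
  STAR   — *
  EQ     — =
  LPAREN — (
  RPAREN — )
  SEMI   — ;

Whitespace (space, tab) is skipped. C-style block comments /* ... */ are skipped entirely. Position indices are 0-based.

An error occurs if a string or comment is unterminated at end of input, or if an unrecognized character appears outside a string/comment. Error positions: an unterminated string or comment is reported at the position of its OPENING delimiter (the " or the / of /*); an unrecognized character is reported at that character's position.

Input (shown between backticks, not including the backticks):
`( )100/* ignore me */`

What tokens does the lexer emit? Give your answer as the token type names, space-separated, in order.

pos=0: emit LPAREN '('
pos=2: emit RPAREN ')'
pos=3: emit NUM '100' (now at pos=6)
pos=6: enter COMMENT mode (saw '/*')
exit COMMENT mode (now at pos=21)
DONE. 3 tokens: [LPAREN, RPAREN, NUM]

Answer: LPAREN RPAREN NUM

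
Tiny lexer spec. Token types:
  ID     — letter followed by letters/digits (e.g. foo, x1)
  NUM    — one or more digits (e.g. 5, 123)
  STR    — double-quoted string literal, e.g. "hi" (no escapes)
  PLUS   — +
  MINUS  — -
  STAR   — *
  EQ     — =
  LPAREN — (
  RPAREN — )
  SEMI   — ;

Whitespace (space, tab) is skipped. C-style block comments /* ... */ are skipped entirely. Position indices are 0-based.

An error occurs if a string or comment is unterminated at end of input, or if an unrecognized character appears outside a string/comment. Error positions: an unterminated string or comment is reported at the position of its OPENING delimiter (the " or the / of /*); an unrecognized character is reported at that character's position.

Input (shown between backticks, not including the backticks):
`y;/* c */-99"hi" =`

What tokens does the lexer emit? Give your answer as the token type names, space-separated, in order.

pos=0: emit ID 'y' (now at pos=1)
pos=1: emit SEMI ';'
pos=2: enter COMMENT mode (saw '/*')
exit COMMENT mode (now at pos=9)
pos=9: emit MINUS '-'
pos=10: emit NUM '99' (now at pos=12)
pos=12: enter STRING mode
pos=12: emit STR "hi" (now at pos=16)
pos=17: emit EQ '='
DONE. 6 tokens: [ID, SEMI, MINUS, NUM, STR, EQ]

Answer: ID SEMI MINUS NUM STR EQ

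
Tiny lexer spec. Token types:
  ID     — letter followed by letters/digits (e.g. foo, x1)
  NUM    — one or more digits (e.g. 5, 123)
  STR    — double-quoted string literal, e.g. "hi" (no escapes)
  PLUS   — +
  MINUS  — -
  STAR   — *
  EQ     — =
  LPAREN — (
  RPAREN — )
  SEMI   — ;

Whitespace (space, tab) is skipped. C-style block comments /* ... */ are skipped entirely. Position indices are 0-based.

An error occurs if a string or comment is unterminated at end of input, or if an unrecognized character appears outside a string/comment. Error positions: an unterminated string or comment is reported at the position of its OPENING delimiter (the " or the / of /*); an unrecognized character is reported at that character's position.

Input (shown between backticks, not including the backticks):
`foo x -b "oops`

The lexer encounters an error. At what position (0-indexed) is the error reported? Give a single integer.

Answer: 9

Derivation:
pos=0: emit ID 'foo' (now at pos=3)
pos=4: emit ID 'x' (now at pos=5)
pos=6: emit MINUS '-'
pos=7: emit ID 'b' (now at pos=8)
pos=9: enter STRING mode
pos=9: ERROR — unterminated string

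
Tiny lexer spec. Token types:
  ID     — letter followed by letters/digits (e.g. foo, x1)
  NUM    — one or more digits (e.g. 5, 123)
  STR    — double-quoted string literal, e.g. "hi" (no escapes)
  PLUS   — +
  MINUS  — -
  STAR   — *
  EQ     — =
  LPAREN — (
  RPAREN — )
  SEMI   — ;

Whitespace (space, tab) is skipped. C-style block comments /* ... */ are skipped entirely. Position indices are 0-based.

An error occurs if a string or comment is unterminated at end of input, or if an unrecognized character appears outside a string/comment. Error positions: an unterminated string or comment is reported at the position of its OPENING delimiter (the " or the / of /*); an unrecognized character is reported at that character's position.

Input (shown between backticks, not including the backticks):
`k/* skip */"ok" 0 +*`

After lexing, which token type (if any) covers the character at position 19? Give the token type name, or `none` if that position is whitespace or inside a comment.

Answer: STAR

Derivation:
pos=0: emit ID 'k' (now at pos=1)
pos=1: enter COMMENT mode (saw '/*')
exit COMMENT mode (now at pos=11)
pos=11: enter STRING mode
pos=11: emit STR "ok" (now at pos=15)
pos=16: emit NUM '0' (now at pos=17)
pos=18: emit PLUS '+'
pos=19: emit STAR '*'
DONE. 5 tokens: [ID, STR, NUM, PLUS, STAR]
Position 19: char is '*' -> STAR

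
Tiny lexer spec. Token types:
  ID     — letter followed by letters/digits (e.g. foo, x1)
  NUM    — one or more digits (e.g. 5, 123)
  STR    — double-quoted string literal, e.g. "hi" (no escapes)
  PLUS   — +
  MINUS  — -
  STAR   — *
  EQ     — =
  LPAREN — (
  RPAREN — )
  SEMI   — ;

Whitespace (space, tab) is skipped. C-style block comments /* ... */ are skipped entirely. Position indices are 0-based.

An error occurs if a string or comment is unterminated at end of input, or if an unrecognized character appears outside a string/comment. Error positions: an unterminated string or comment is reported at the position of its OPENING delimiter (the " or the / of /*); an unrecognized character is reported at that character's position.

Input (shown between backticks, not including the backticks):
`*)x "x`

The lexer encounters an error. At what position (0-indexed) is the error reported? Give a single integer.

Answer: 4

Derivation:
pos=0: emit STAR '*'
pos=1: emit RPAREN ')'
pos=2: emit ID 'x' (now at pos=3)
pos=4: enter STRING mode
pos=4: ERROR — unterminated string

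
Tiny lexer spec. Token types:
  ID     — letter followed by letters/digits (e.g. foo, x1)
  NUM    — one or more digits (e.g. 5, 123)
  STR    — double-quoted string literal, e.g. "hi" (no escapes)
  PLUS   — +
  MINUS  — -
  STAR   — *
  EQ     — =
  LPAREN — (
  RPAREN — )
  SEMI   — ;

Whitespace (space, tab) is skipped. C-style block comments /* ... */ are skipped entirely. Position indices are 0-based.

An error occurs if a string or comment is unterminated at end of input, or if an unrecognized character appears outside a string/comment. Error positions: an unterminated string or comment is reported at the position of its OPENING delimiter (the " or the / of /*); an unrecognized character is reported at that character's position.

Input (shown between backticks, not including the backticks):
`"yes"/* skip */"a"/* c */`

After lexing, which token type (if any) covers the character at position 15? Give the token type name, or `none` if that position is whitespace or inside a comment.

Answer: STR

Derivation:
pos=0: enter STRING mode
pos=0: emit STR "yes" (now at pos=5)
pos=5: enter COMMENT mode (saw '/*')
exit COMMENT mode (now at pos=15)
pos=15: enter STRING mode
pos=15: emit STR "a" (now at pos=18)
pos=18: enter COMMENT mode (saw '/*')
exit COMMENT mode (now at pos=25)
DONE. 2 tokens: [STR, STR]
Position 15: char is '"' -> STR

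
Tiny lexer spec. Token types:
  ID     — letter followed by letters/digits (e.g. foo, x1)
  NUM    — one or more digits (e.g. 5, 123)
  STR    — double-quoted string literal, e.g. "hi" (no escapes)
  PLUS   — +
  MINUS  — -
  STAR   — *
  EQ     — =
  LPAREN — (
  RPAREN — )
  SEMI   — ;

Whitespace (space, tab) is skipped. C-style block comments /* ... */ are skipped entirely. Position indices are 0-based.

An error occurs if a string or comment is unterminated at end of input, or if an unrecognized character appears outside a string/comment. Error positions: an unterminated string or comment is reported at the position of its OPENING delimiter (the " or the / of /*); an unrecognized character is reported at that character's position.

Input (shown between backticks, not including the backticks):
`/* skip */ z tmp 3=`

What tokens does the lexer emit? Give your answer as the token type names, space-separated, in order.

pos=0: enter COMMENT mode (saw '/*')
exit COMMENT mode (now at pos=10)
pos=11: emit ID 'z' (now at pos=12)
pos=13: emit ID 'tmp' (now at pos=16)
pos=17: emit NUM '3' (now at pos=18)
pos=18: emit EQ '='
DONE. 4 tokens: [ID, ID, NUM, EQ]

Answer: ID ID NUM EQ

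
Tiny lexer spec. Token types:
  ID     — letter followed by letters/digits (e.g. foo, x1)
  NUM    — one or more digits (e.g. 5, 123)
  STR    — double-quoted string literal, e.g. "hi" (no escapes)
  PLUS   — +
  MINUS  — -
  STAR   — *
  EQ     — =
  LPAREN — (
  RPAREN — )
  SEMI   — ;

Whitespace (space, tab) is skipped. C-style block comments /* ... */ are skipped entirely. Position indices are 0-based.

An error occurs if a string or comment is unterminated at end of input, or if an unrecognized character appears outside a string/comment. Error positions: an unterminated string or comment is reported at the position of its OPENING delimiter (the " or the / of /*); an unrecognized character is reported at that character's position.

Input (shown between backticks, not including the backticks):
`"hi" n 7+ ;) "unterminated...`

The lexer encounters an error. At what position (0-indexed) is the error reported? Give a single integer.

Answer: 13

Derivation:
pos=0: enter STRING mode
pos=0: emit STR "hi" (now at pos=4)
pos=5: emit ID 'n' (now at pos=6)
pos=7: emit NUM '7' (now at pos=8)
pos=8: emit PLUS '+'
pos=10: emit SEMI ';'
pos=11: emit RPAREN ')'
pos=13: enter STRING mode
pos=13: ERROR — unterminated string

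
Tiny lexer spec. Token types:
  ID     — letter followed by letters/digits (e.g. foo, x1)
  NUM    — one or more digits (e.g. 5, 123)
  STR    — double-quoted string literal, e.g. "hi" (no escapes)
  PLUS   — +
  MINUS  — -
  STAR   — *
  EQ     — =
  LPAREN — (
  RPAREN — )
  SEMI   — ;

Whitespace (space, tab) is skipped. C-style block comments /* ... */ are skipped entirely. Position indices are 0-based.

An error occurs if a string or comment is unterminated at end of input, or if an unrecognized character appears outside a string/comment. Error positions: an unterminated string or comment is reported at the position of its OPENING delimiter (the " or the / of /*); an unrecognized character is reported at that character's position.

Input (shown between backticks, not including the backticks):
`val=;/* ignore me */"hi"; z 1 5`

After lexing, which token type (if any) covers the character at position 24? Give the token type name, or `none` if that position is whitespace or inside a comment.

Answer: SEMI

Derivation:
pos=0: emit ID 'val' (now at pos=3)
pos=3: emit EQ '='
pos=4: emit SEMI ';'
pos=5: enter COMMENT mode (saw '/*')
exit COMMENT mode (now at pos=20)
pos=20: enter STRING mode
pos=20: emit STR "hi" (now at pos=24)
pos=24: emit SEMI ';'
pos=26: emit ID 'z' (now at pos=27)
pos=28: emit NUM '1' (now at pos=29)
pos=30: emit NUM '5' (now at pos=31)
DONE. 8 tokens: [ID, EQ, SEMI, STR, SEMI, ID, NUM, NUM]
Position 24: char is ';' -> SEMI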